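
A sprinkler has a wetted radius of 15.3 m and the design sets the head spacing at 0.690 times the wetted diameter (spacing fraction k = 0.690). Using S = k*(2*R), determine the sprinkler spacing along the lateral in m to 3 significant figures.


S = 0.690 * (2 * 15.3) = 21.1 m
Therefore the sprinkler spacing along the lateral = 21.1 m.


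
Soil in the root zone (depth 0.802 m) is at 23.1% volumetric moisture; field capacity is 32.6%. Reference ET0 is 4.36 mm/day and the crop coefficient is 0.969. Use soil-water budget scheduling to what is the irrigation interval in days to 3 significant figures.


Approach: apply soil-water budget scheduling, SMD = (FC-theta)/100*depth*1000; ETc = ET0*Kc; interval = SMD/ETc.
Step 1 — soil moisture deficit:
  SMD = (32.6 - 23.1)/100 * 0.802 * 1000 = 76.190 mm
Step 2 — daily crop ET (ETc = ET0*Kc):
  ETc = 4.36 * 0.969 = 4.2248 mm/day
Step 3 — irrigation interval (SMD/ETc):
  interval = 76.190 / 4.2248 = 18.0 days
Therefore the irrigation interval = 18.0 days.


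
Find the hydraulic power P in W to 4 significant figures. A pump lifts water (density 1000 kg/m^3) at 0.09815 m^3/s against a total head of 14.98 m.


Approach: apply the hydraulic power relation, P = rho*g*Q*H.
P = 1000 * 9.81 * 0.09815 * 14.98 = 14420 W
Therefore the hydraulic power P = 14420 W.


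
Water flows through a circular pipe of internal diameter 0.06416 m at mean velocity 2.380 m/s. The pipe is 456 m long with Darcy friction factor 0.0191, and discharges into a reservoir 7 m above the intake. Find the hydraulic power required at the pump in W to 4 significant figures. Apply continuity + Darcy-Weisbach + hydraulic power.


Approach: apply continuity + Darcy-Weisbach + hydraulic power, Q = A*v; hf = f*(L/D)*(v^2/(2g)); H = static + hf; P = rho*g*Q*H.
Step 1 — flow rate (continuity, Q = A*v):
  A = pi*(0.06416/2)^2 = 0.00323310 m^2
  Q = 0.00323310 * 2.380 = 0.00769477 m^3/s
Step 2 — friction head loss (Darcy-Weisbach):
  hf = 0.0191 * (456/0.06416) * (2.380^2 / (2*9.81))
  hf = 39.1912 m
Step 3 — total head: H = 7 + 39.1912 = 46.1912 m
Step 4 — hydraulic power (P = rho*g*Q*H):
  P = 1000 * 9.81 * 0.00769477 * 46.1912 = 3487 W
Therefore the hydraulic power required at the pump = 3487 W.


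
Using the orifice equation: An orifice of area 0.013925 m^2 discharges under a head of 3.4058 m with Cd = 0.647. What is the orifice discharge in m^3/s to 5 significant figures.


Approach: apply the orifice equation, Q = Cd*A*sqrt(2*g*h).
Q = 0.647 * 0.013925 * sqrt(2*9.81*3.4058) = 0.073648 m^3/s
Therefore the orifice discharge = 0.073648 m^3/s.


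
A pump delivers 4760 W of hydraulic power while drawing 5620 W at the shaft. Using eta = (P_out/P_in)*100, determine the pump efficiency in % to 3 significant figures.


eta = (4760 / 5620) * 100 = 84.7 %
Therefore the pump efficiency = 84.7 %.


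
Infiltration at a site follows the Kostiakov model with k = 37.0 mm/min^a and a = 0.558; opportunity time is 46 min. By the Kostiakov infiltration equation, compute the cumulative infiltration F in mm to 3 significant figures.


Approach: apply the Kostiakov infiltration equation, F = k*t^a.
F = 37.0 * 46^0.558 = 313 mm
Therefore the cumulative infiltration F = 313 mm.


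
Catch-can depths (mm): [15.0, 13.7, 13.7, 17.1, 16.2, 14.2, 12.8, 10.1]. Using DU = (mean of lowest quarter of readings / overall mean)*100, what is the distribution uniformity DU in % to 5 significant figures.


sorted lowest 2 of 8: [10.1, 12.8] -> mean = 11.45000 mm
overall mean = 14.10000 mm
DU = (11.45000/14.10000)*100 = 81.206 %
Therefore the distribution uniformity DU = 81.206 %.


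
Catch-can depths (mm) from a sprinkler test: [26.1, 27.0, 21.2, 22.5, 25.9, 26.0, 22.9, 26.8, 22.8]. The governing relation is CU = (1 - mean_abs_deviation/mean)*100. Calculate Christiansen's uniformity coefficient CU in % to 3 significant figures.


mean = 24.578 mm
mean |d_i - mean| = 1.9802 mm
CU = (1 - 1.9802/24.578)*100 = 91.9 %
Therefore Christiansen's uniformity coefficient CU = 91.9 %.


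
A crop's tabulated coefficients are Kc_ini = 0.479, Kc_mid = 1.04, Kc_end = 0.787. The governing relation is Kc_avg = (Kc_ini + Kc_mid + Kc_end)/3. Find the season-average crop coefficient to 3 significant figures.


Kc_avg = (0.479 + 1.04 + 0.787)/3 = 0.769
Therefore the season-average crop coefficient = 0.769.


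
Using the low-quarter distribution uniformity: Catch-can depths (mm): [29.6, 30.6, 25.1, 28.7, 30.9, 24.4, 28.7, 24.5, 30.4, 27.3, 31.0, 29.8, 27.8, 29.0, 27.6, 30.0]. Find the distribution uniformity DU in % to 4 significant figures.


Approach: apply the low-quarter distribution uniformity, DU = (mean of lowest quarter of readings / overall mean)*100.
sorted lowest 4 of 16: [24.4, 24.5, 25.1, 27.3] -> mean = 25.3250 mm
overall mean = 28.4625 mm
DU = (25.3250/28.4625)*100 = 88.98 %
Therefore the distribution uniformity DU = 88.98 %.


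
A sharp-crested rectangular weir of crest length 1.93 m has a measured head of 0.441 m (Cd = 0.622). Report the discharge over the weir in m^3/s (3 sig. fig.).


Approach: apply the rectangular weir equation, Q = (2/3)*Cd*L*sqrt(2g)*H^1.5.
Q = (2/3)*0.622*1.93*sqrt(2*9.81)*0.441^1.5 = 1.04 m^3/s
Therefore the discharge over the weir = 1.04 m^3/s.


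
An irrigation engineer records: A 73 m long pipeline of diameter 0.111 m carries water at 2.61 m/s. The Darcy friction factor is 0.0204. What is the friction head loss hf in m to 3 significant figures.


Approach: apply the Darcy-Weisbach equation, hf = f*(L/D)*(v^2/(2g)).
hf = 0.0204 * (73/0.111) * (2.61^2 / (2*9.81))
hf = 4.66 m
Therefore the friction head loss hf = 4.66 m.


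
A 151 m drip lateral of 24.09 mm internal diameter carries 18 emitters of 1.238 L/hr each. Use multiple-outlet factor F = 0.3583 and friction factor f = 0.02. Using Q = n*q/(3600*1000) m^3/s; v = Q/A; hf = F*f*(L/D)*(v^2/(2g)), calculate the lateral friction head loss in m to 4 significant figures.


Q = 18*1.238/(3600*1000) = 6.19000e-06 m^3/s
A = pi*(24.09e-3/2)^2 = 4.55789e-04 m^2, so v = Q/A = 0.0135809 m/s
hf = 0.3583*0.02*(151/0.02409)*(0.0135809^2/(2*9.81)) = 0.0004223 m
Therefore the lateral friction head loss = 0.0004223 m.


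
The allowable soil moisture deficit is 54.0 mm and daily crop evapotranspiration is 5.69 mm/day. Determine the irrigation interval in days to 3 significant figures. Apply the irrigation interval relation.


Approach: apply the irrigation interval relation, interval = SMD / ETc.
interval = 54.0 / 5.69 = 9.49 days
Therefore the irrigation interval = 9.49 days.


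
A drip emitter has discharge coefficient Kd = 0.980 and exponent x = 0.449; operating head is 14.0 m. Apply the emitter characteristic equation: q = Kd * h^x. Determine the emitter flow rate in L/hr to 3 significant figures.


q = 0.980 * 14.0^0.449 = 3.21 L/hr
Therefore the emitter flow rate = 3.21 L/hr.


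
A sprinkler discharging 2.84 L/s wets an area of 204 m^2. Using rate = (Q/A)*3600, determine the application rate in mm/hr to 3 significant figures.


rate = (2.84 / 204) * 3600 = 50.1 mm/hr
Therefore the application rate = 50.1 mm/hr.


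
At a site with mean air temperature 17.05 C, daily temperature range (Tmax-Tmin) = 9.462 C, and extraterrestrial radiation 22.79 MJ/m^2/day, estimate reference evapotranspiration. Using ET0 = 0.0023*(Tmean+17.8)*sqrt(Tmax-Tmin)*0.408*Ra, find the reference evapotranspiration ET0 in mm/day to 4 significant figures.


ET0 = 0.0023*(17.05+17.8)*sqrt(9.462)*0.408*22.79 = 2.293 mm/day
Therefore the reference evapotranspiration ET0 = 2.293 mm/day.


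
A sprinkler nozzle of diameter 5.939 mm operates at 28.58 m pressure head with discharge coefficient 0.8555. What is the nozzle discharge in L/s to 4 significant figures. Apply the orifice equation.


Approach: apply the orifice equation, Q = Cd*A*sqrt(2*g*h), A = pi*(d/2)^2.
A = pi*(5.939e-3/2)^2 = 2.77023e-05 m^2
Q = 0.8555 * 2.77023e-05 * sqrt(2*9.81*28.58) * 1000 = 0.5612 L/s
Therefore the nozzle discharge = 0.5612 L/s.


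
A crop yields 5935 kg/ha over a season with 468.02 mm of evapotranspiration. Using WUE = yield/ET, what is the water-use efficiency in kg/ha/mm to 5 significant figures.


WUE = 5935 / 468.02 = 12.681 kg/ha/mm
Therefore the water-use efficiency = 12.681 kg/ha/mm.


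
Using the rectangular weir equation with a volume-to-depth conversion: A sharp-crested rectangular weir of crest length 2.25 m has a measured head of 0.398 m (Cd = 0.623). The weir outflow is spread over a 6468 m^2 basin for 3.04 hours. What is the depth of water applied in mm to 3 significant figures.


Approach: apply the rectangular weir equation with a volume-to-depth conversion, Q = (2/3)*Cd*L*sqrt(2g)*H^1.5; d = Q*t/A * 1000.
Step 1 — weir discharge:
  Q = (2/3)*0.623*2.25*sqrt(2*9.81)*0.398^1.5 = 1.0393 m^3/s
Step 2 — volume: V = 1.0393 * 3.04*3600 = 11374 m^3
Step 3 — depth: d = V/A * 1000 = 11374/6468 * 1000 = 1760 mm
Therefore the depth of water applied = 1760 mm.


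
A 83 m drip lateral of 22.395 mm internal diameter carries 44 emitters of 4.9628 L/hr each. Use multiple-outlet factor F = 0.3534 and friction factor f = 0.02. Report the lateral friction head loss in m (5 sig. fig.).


Approach: apply Darcy-Weisbach with the multiple-outlet F-factor, Q = n*q/(3600*1000) m^3/s; v = Q/A; hf = F*f*(L/D)*(v^2/(2g)).
Q = 44*4.9628/(3600*1000) = 6.065644e-05 m^3/s
A = pi*(22.395e-3/2)^2 = 3.939055e-04 m^2, so v = Q/A = 0.1539873 m/s
hf = 0.3534*0.02*(83/0.022395)*(0.1539873^2/(2*9.81)) = 0.031659 m
Therefore the lateral friction head loss = 0.031659 m.


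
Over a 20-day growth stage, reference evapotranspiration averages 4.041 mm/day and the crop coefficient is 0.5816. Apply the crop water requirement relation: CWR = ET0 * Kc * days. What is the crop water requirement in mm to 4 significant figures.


CWR = 4.041 * 0.5816 * 20 = 47.00 mm
Therefore the crop water requirement = 47.00 mm.


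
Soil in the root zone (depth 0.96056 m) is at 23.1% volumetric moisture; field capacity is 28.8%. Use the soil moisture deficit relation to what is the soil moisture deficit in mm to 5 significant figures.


Approach: apply the soil moisture deficit relation, SMD = (FC - theta)/100 * depth * 1000.
SMD = (28.8 - 23.1)/100 * 0.96056 * 1000 = 54.752 mm
Therefore the soil moisture deficit = 54.752 mm.


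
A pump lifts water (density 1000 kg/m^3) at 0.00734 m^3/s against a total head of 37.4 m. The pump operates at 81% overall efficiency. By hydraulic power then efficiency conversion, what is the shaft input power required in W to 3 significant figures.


Approach: apply hydraulic power then efficiency conversion, P = rho*g*Q*H; P_in = P/eta.
Step 1 — hydraulic power (P = rho*g*Q*H):
  P = 1000 * 9.81 * 0.00734 * 37.4 = 2693.0 W
Step 2 — input power: P_in = P/eta = 2693.0 / 0.81 = 3320 W
Therefore the shaft input power required = 3320 W.


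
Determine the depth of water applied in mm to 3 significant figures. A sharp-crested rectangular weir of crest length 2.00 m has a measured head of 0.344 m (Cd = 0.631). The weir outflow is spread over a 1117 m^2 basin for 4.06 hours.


Approach: apply the rectangular weir equation with a volume-to-depth conversion, Q = (2/3)*Cd*L*sqrt(2g)*H^1.5; d = Q*t/A * 1000.
Step 1 — weir discharge:
  Q = (2/3)*0.631*2.00*sqrt(2*9.81)*0.344^1.5 = 0.75189 m^3/s
Step 2 — volume: V = 0.75189 * 4.06*3600 = 10990 m^3
Step 3 — depth: d = V/A * 1000 = 10990/1117 * 1000 = 9840 mm
Therefore the depth of water applied = 9840 mm.


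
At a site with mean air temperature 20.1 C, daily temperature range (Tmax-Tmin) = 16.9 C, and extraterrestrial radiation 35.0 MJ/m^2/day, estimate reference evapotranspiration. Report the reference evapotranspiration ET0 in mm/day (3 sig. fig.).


Approach: apply the Hargreaves-Samani method, ET0 = 0.0023*(Tmean+17.8)*sqrt(Tmax-Tmin)*0.408*Ra.
ET0 = 0.0023*(20.1+17.8)*sqrt(16.9)*0.408*35.0 = 5.12 mm/day
Therefore the reference evapotranspiration ET0 = 5.12 mm/day.


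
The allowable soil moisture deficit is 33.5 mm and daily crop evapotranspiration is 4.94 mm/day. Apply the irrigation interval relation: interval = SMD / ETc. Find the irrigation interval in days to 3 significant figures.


interval = 33.5 / 4.94 = 6.78 days
Therefore the irrigation interval = 6.78 days.


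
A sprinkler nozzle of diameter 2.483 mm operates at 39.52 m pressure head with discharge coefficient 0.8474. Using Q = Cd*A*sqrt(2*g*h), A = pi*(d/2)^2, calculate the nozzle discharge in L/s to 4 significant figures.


A = pi*(2.483e-3/2)^2 = 4.84221e-06 m^2
Q = 0.8474 * 4.84221e-06 * sqrt(2*9.81*39.52) * 1000 = 0.1143 L/s
Therefore the nozzle discharge = 0.1143 L/s.


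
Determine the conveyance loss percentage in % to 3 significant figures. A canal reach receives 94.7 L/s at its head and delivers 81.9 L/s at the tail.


Approach: apply the conveyance loss ratio, loss% = ((Q_head - Q_tail)/Q_head)*100.
loss = ((94.7 - 81.9)/94.7)*100 = 13.5 %
Therefore the conveyance loss percentage = 13.5 %.


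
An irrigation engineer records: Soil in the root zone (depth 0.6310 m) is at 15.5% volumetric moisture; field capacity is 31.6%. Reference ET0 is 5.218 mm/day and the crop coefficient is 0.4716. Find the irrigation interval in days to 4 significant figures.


Approach: apply soil-water budget scheduling, SMD = (FC-theta)/100*depth*1000; ETc = ET0*Kc; interval = SMD/ETc.
Step 1 — soil moisture deficit:
  SMD = (31.6 - 15.5)/100 * 0.6310 * 1000 = 101.591 mm
Step 2 — daily crop ET (ETc = ET0*Kc):
  ETc = 5.218 * 0.4716 = 2.46081 mm/day
Step 3 — irrigation interval (SMD/ETc):
  interval = 101.591 / 2.46081 = 41.28 days
Therefore the irrigation interval = 41.28 days.


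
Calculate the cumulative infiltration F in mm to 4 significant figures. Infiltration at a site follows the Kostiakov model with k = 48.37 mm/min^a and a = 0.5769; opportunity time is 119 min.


Approach: apply the Kostiakov infiltration equation, F = k*t^a.
F = 48.37 * 119^0.5769 = 762.0 mm
Therefore the cumulative infiltration F = 762.0 mm.


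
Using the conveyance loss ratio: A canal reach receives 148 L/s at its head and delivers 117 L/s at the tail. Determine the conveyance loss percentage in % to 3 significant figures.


Approach: apply the conveyance loss ratio, loss% = ((Q_head - Q_tail)/Q_head)*100.
loss = ((148 - 117)/148)*100 = 20.9 %
Therefore the conveyance loss percentage = 20.9 %.


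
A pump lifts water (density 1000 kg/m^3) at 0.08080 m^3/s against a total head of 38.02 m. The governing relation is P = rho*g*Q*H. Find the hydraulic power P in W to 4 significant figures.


P = 1000 * 9.81 * 0.08080 * 38.02 = 30140 W
Therefore the hydraulic power P = 30140 W.


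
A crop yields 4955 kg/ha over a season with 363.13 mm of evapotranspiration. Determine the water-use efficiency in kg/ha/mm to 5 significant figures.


Approach: apply the water-use efficiency ratio, WUE = yield/ET.
WUE = 4955 / 363.13 = 13.645 kg/ha/mm
Therefore the water-use efficiency = 13.645 kg/ha/mm.


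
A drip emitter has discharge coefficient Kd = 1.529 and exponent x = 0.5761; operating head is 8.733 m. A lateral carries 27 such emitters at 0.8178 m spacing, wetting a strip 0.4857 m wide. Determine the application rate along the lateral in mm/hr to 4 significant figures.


Approach: apply the emitter equation with a lateral mass balance, q = Kd*h^x; Q = n*q; rate = Q/(n*spacing*width).
Step 1 — single emitter flow (q = Kd*h^x):
  q = 1.529 * 8.733^0.5761 = 5.32858 L/hr
Step 2 — total lateral flow: Q = 27 * 5.32858 = 143.872 L/hr
Step 3 — wetted area: A = 27 * 0.8178 * 0.4857 = 10.7245 m^2
Step 4 — application rate: Q/A = 143.872/10.7245 = 13.42 mm/hr
Therefore the application rate along the lateral = 13.42 mm/hr.


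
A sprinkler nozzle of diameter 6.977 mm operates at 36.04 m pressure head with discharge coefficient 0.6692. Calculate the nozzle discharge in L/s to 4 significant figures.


Approach: apply the orifice equation, Q = Cd*A*sqrt(2*g*h), A = pi*(d/2)^2.
A = pi*(6.977e-3/2)^2 = 3.82320e-05 m^2
Q = 0.6692 * 3.82320e-05 * sqrt(2*9.81*36.04) * 1000 = 0.6803 L/s
Therefore the nozzle discharge = 0.6803 L/s.


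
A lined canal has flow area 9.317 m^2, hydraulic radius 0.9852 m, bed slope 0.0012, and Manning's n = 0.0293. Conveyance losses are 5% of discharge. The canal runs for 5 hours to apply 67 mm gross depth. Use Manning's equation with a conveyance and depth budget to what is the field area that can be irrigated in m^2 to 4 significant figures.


Approach: apply Manning's equation with a conveyance and depth budget, Q = (1/n)*A*R^(2/3)*S^(1/2); Q_field = Q*(1-loss); Area = Q_field*t/(d/1000).
Step 1 — canal discharge (Manning's equation):
  Q = (1/0.0293) * 9.317 * 0.9852^(2/3) * 0.0012^(1/2) = 10.9064 m^3/s
Step 2 — delivered flow: Q_field = 10.9064*(1 - 5/100) = 10.3611 m^3/s
Step 3 — volume delivered: V = 10.3611 * 5*3600 = 186500 m^3
Step 4 — area served: A = V / (depth/1000) = 186500 / 0.067 = 2784000 m^2
Therefore the field area that can be irrigated = 2784000 m^2.


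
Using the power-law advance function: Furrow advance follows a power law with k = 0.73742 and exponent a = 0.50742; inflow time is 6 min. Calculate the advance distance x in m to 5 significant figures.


Approach: apply the power-law advance function, x = k*t^a.
x = 0.73742 * 6^0.50742 = 1.8305 m
Therefore the advance distance x = 1.8305 m.


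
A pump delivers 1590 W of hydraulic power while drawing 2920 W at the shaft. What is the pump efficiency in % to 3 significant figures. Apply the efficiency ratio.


Approach: apply the efficiency ratio, eta = (P_out/P_in)*100.
eta = (1590 / 2920) * 100 = 54.5 %
Therefore the pump efficiency = 54.5 %.


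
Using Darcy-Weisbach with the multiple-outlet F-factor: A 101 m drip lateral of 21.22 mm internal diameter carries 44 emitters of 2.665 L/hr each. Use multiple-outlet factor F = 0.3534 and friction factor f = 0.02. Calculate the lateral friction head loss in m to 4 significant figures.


Approach: apply Darcy-Weisbach with the multiple-outlet F-factor, Q = n*q/(3600*1000) m^3/s; v = Q/A; hf = F*f*(L/D)*(v^2/(2g)).
Q = 44*2.665/(3600*1000) = 3.25722e-05 m^3/s
A = pi*(21.22e-3/2)^2 = 3.53656e-04 m^2, so v = Q/A = 0.0921015 m/s
hf = 0.3534*0.02*(101/0.02122)*(0.0921015^2/(2*9.81)) = 0.01454 m
Therefore the lateral friction head loss = 0.01454 m.


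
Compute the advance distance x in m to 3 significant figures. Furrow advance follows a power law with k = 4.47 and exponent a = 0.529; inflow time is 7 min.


Approach: apply the power-law advance function, x = k*t^a.
x = 4.47 * 7^0.529 = 12.5 m
Therefore the advance distance x = 12.5 m.


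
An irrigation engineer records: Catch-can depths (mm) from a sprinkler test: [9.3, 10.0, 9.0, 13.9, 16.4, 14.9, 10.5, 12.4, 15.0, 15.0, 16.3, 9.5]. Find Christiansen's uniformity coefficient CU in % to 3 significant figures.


Approach: apply Christiansen's uniformity coefficient, CU = (1 - mean_abs_deviation/mean)*100.
mean = 12.683 mm
mean |d_i - mean| = 2.5667 mm
CU = (1 - 2.5667/12.683)*100 = 79.8 %
Therefore Christiansen's uniformity coefficient CU = 79.8 %.


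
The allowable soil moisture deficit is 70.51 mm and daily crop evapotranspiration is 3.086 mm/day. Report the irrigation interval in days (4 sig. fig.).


Approach: apply the irrigation interval relation, interval = SMD / ETc.
interval = 70.51 / 3.086 = 22.85 days
Therefore the irrigation interval = 22.85 days.


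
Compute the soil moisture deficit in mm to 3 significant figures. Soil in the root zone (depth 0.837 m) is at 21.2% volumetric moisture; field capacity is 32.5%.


Approach: apply the soil moisture deficit relation, SMD = (FC - theta)/100 * depth * 1000.
SMD = (32.5 - 21.2)/100 * 0.837 * 1000 = 94.6 mm
Therefore the soil moisture deficit = 94.6 mm.


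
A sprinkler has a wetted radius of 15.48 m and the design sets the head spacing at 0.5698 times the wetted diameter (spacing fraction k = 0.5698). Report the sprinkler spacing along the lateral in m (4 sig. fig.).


Approach: apply the sprinkler spacing rule (spacing as a fraction of wetted diameter), S = k*(2*R).
S = 0.5698 * (2 * 15.48) = 17.64 m
Therefore the sprinkler spacing along the lateral = 17.64 m.


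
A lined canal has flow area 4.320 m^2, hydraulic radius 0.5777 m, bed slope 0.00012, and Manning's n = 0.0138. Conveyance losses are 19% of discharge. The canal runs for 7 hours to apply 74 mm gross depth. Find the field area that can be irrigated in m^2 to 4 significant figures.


Approach: apply Manning's equation with a conveyance and depth budget, Q = (1/n)*A*R^(2/3)*S^(1/2); Q_field = Q*(1-loss); Area = Q_field*t/(d/1000).
Step 1 — canal discharge (Manning's equation):
  Q = (1/0.0138) * 4.320 * 0.5777^(2/3) * 0.00012^(1/2) = 2.37865 m^3/s
Step 2 — delivered flow: Q_field = 2.37865*(1 - 19/100) = 1.92670 m^3/s
Step 3 — volume delivered: V = 1.92670 * 7*3600 = 48553.0 m^3
Step 4 — area served: A = V / (depth/1000) = 48553.0 / 0.074 = 656100 m^2
Therefore the field area that can be irrigated = 656100 m^2.


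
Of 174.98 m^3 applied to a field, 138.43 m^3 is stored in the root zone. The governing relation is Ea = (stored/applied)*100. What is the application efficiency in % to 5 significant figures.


Ea = (138.43/174.98)*100 = 79.112 %
Therefore the application efficiency = 79.112 %.


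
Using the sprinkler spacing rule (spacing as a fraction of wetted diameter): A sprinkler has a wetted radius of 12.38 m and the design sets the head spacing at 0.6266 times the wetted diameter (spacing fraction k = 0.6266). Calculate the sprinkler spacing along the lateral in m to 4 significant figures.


Approach: apply the sprinkler spacing rule (spacing as a fraction of wetted diameter), S = k*(2*R).
S = 0.6266 * (2 * 12.38) = 15.51 m
Therefore the sprinkler spacing along the lateral = 15.51 m.


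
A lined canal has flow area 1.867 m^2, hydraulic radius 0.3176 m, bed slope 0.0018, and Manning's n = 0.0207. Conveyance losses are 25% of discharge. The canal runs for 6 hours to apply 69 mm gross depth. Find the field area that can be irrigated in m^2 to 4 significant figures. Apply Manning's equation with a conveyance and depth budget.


Approach: apply Manning's equation with a conveyance and depth budget, Q = (1/n)*A*R^(2/3)*S^(1/2); Q_field = Q*(1-loss); Area = Q_field*t/(d/1000).
Step 1 — canal discharge (Manning's equation):
  Q = (1/0.0207) * 1.867 * 0.3176^(2/3) * 0.0018^(1/2) = 1.78127 m^3/s
Step 2 — delivered flow: Q_field = 1.78127*(1 - 25/100) = 1.33595 m^3/s
Step 3 — volume delivered: V = 1.33595 * 6*3600 = 28856.6 m^3
Step 4 — area served: A = V / (depth/1000) = 28856.6 / 0.069 = 418200 m^2
Therefore the field area that can be irrigated = 418200 m^2.


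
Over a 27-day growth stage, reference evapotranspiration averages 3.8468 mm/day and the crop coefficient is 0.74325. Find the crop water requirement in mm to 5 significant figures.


Approach: apply the crop water requirement relation, CWR = ET0 * Kc * days.
CWR = 3.8468 * 0.74325 * 27 = 77.197 mm
Therefore the crop water requirement = 77.197 mm.


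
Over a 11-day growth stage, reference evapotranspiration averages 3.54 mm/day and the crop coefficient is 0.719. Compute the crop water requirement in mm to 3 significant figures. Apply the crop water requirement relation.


Approach: apply the crop water requirement relation, CWR = ET0 * Kc * days.
CWR = 3.54 * 0.719 * 11 = 28.0 mm
Therefore the crop water requirement = 28.0 mm.


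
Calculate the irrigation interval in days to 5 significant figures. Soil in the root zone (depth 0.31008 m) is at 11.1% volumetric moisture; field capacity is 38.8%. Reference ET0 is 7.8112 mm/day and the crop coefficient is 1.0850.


Approach: apply soil-water budget scheduling, SMD = (FC-theta)/100*depth*1000; ETc = ET0*Kc; interval = SMD/ETc.
Step 1 — soil moisture deficit:
  SMD = (38.8 - 11.1)/100 * 0.31008 * 1000 = 85.89216 mm
Step 2 — daily crop ET (ETc = ET0*Kc):
  ETc = 7.8112 * 1.0850 = 8.475152 mm/day
Step 3 — irrigation interval (SMD/ETc):
  interval = 85.89216 / 8.475152 = 10.135 days
Therefore the irrigation interval = 10.135 days.


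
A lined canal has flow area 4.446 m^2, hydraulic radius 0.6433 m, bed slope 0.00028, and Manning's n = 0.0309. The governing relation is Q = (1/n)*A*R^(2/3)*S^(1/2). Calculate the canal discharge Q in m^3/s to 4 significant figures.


Q = (1/0.0309) * 4.446 * 0.6433^(2/3) * 0.00028^(1/2) = 1.794 m^3/s
Therefore the canal discharge Q = 1.794 m^3/s.


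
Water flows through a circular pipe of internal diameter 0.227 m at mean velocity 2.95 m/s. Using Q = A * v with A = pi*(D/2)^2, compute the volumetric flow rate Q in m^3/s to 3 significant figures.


A = pi*(0.227/2)^2 = 0.040471 m^2
Q = 0.040471 * 2.95 = 0.119 m^3/s
Therefore the volumetric flow rate Q = 0.119 m^3/s.


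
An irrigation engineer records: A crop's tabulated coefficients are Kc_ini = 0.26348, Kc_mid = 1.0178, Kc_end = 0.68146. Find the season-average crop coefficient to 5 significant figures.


Approach: apply a simple seasonal average, Kc_avg = (Kc_ini + Kc_mid + Kc_end)/3.
Kc_avg = (0.26348 + 1.0178 + 0.68146)/3 = 0.65425
Therefore the season-average crop coefficient = 0.65425.


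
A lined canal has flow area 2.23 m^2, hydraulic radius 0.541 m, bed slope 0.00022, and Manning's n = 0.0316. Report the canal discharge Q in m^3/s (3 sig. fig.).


Approach: apply Manning's equation, Q = (1/n)*A*R^(2/3)*S^(1/2).
Q = (1/0.0316) * 2.23 * 0.541^(2/3) * 0.00022^(1/2) = 0.695 m^3/s
Therefore the canal discharge Q = 0.695 m^3/s.


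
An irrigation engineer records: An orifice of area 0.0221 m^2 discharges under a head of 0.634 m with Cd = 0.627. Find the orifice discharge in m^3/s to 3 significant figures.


Approach: apply the orifice equation, Q = Cd*A*sqrt(2*g*h).
Q = 0.627 * 0.0221 * sqrt(2*9.81*0.634) = 0.0489 m^3/s
Therefore the orifice discharge = 0.0489 m^3/s.


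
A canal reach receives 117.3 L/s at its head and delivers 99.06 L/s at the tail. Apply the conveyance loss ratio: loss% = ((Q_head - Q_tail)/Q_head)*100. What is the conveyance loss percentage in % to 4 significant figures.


loss = ((117.3 - 99.06)/117.3)*100 = 15.55 %
Therefore the conveyance loss percentage = 15.55 %.


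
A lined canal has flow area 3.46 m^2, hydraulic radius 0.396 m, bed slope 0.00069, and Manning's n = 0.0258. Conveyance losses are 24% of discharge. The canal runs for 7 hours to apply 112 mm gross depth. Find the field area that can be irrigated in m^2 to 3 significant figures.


Approach: apply Manning's equation with a conveyance and depth budget, Q = (1/n)*A*R^(2/3)*S^(1/2); Q_field = Q*(1-loss); Area = Q_field*t/(d/1000).
Step 1 — canal discharge (Manning's equation):
  Q = (1/0.0258) * 3.46 * 0.396^(2/3) * 0.00069^(1/2) = 1.8997 m^3/s
Step 2 — delivered flow: Q_field = 1.8997*(1 - 24/100) = 1.4437 m^3/s
Step 3 — volume delivered: V = 1.4437 * 7*3600 = 36382 m^3
Step 4 — area served: A = V / (depth/1000) = 36382 / 0.112 = 325000 m^2
Therefore the field area that can be irrigated = 325000 m^2.


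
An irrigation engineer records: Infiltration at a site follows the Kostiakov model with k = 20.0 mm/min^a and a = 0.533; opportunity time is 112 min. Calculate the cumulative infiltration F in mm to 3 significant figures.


Approach: apply the Kostiakov infiltration equation, F = k*t^a.
F = 20.0 * 112^0.533 = 247 mm
Therefore the cumulative infiltration F = 247 mm.


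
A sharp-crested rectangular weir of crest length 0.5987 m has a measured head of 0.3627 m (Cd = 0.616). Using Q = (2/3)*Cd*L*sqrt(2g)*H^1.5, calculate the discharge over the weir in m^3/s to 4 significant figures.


Q = (2/3)*0.616*0.5987*sqrt(2*9.81)*0.3627^1.5 = 0.2379 m^3/s
Therefore the discharge over the weir = 0.2379 m^3/s.


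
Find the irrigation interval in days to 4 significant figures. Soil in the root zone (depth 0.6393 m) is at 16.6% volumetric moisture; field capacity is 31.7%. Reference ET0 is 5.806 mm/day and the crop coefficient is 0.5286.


Approach: apply soil-water budget scheduling, SMD = (FC-theta)/100*depth*1000; ETc = ET0*Kc; interval = SMD/ETc.
Step 1 — soil moisture deficit:
  SMD = (31.7 - 16.6)/100 * 0.6393 * 1000 = 96.5343 mm
Step 2 — daily crop ET (ETc = ET0*Kc):
  ETc = 5.806 * 0.5286 = 3.06905 mm/day
Step 3 — irrigation interval (SMD/ETc):
  interval = 96.5343 / 3.06905 = 31.45 days
Therefore the irrigation interval = 31.45 days.


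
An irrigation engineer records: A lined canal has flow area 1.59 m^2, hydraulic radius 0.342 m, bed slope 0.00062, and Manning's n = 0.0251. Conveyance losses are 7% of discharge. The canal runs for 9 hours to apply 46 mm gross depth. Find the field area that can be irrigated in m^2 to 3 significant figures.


Approach: apply Manning's equation with a conveyance and depth budget, Q = (1/n)*A*R^(2/3)*S^(1/2); Q_field = Q*(1-loss); Area = Q_field*t/(d/1000).
Step 1 — canal discharge (Manning's equation):
  Q = (1/0.0251) * 1.59 * 0.342^(2/3) * 0.00062^(1/2) = 0.77138 m^3/s
Step 2 — delivered flow: Q_field = 0.77138*(1 - 7/100) = 0.71739 m^3/s
Step 3 — volume delivered: V = 0.71739 * 9*3600 = 23243 m^3
Step 4 — area served: A = V / (depth/1000) = 23243 / 0.046 = 505000 m^2
Therefore the field area that can be irrigated = 505000 m^2.


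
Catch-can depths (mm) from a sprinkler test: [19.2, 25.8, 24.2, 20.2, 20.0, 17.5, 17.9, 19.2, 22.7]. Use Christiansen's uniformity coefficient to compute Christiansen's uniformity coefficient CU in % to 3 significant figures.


Approach: apply Christiansen's uniformity coefficient, CU = (1 - mean_abs_deviation/mean)*100.
mean = 20.744 mm
mean |d_i - mean| = 2.3259 mm
CU = (1 - 2.3259/20.744)*100 = 88.8 %
Therefore Christiansen's uniformity coefficient CU = 88.8 %.


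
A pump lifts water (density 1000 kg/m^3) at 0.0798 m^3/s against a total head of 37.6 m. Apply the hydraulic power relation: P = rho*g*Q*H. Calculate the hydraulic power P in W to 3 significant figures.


P = 1000 * 9.81 * 0.0798 * 37.6 = 29400 W
Therefore the hydraulic power P = 29400 W.


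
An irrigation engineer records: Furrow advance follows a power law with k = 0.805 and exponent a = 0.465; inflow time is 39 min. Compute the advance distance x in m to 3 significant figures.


Approach: apply the power-law advance function, x = k*t^a.
x = 0.805 * 39^0.465 = 4.42 m
Therefore the advance distance x = 4.42 m.


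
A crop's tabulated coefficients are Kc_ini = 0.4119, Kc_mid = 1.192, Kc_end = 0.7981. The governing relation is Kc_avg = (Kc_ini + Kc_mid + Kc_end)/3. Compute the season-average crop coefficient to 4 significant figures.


Kc_avg = (0.4119 + 1.192 + 0.7981)/3 = 0.8007
Therefore the season-average crop coefficient = 0.8007.


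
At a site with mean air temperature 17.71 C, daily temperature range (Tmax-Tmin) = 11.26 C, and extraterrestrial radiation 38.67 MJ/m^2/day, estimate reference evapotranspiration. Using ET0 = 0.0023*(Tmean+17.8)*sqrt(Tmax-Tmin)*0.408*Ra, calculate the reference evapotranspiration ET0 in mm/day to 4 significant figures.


ET0 = 0.0023*(17.71+17.8)*sqrt(11.26)*0.408*38.67 = 4.324 mm/day
Therefore the reference evapotranspiration ET0 = 4.324 mm/day.


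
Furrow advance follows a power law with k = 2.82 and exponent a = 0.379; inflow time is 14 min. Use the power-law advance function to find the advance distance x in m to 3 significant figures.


Approach: apply the power-law advance function, x = k*t^a.
x = 2.82 * 14^0.379 = 7.67 m
Therefore the advance distance x = 7.67 m.


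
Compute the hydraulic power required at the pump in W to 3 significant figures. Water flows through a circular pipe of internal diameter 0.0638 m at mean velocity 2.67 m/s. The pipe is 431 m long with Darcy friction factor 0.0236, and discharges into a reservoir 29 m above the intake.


Approach: apply continuity + Darcy-Weisbach + hydraulic power, Q = A*v; hf = f*(L/D)*(v^2/(2g)); H = static + hf; P = rho*g*Q*H.
Step 1 — flow rate (continuity, Q = A*v):
  A = pi*(0.0638/2)^2 = 0.0031969 m^2
  Q = 0.0031969 * 2.67 = 0.0085358 m^3/s
Step 2 — friction head loss (Darcy-Weisbach):
  hf = 0.0236 * (431/0.0638) * (2.67^2 / (2*9.81))
  hf = 57.928 m
Step 3 — total head: H = 29 + 57.928 = 86.928 m
Step 4 — hydraulic power (P = rho*g*Q*H):
  P = 1000 * 9.81 * 0.0085358 * 86.928 = 7280 W
Therefore the hydraulic power required at the pump = 7280 W.


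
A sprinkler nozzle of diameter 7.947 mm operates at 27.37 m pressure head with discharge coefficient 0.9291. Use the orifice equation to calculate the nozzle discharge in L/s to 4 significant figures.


Approach: apply the orifice equation, Q = Cd*A*sqrt(2*g*h), A = pi*(d/2)^2.
A = pi*(7.947e-3/2)^2 = 4.96017e-05 m^2
Q = 0.9291 * 4.96017e-05 * sqrt(2*9.81*27.37) * 1000 = 1.068 L/s
Therefore the nozzle discharge = 1.068 L/s.


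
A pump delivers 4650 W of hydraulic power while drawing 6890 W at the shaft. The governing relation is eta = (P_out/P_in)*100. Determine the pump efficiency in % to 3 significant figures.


eta = (4650 / 6890) * 100 = 67.5 %
Therefore the pump efficiency = 67.5 %.


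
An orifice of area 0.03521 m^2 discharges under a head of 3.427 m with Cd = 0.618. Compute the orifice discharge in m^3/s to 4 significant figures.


Approach: apply the orifice equation, Q = Cd*A*sqrt(2*g*h).
Q = 0.618 * 0.03521 * sqrt(2*9.81*3.427) = 0.1784 m^3/s
Therefore the orifice discharge = 0.1784 m^3/s.


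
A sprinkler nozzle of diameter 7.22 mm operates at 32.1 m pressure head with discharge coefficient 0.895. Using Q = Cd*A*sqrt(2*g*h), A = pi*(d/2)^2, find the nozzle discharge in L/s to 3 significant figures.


A = pi*(7.22e-3/2)^2 = 4.0942e-05 m^2
Q = 0.895 * 4.0942e-05 * sqrt(2*9.81*32.1) * 1000 = 0.920 L/s
Therefore the nozzle discharge = 0.920 L/s.


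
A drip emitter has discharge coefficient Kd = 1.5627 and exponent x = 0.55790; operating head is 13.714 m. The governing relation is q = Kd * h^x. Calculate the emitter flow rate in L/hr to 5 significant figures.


q = 1.5627 * 13.714^0.55790 = 6.7344 L/hr
Therefore the emitter flow rate = 6.7344 L/hr.


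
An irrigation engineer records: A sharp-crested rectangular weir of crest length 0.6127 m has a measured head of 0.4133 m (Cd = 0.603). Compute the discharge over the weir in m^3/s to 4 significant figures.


Approach: apply the rectangular weir equation, Q = (2/3)*Cd*L*sqrt(2g)*H^1.5.
Q = (2/3)*0.603*0.6127*sqrt(2*9.81)*0.4133^1.5 = 0.2899 m^3/s
Therefore the discharge over the weir = 0.2899 m^3/s.


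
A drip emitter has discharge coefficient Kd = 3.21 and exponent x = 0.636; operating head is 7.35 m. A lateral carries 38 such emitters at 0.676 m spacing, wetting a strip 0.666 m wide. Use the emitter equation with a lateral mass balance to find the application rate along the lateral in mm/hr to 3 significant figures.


Approach: apply the emitter equation with a lateral mass balance, q = Kd*h^x; Q = n*q; rate = Q/(n*spacing*width).
Step 1 — single emitter flow (q = Kd*h^x):
  q = 3.21 * 7.35^0.636 = 11.415 L/hr
Step 2 — total lateral flow: Q = 38 * 11.415 = 433.76 L/hr
Step 3 — wetted area: A = 38 * 0.676 * 0.666 = 17.108 m^2
Step 4 — application rate: Q/A = 433.76/17.108 = 25.4 mm/hr
Therefore the application rate along the lateral = 25.4 mm/hr.


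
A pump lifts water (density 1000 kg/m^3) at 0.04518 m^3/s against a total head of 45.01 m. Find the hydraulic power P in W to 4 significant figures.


Approach: apply the hydraulic power relation, P = rho*g*Q*H.
P = 1000 * 9.81 * 0.04518 * 45.01 = 19950 W
Therefore the hydraulic power P = 19950 W.


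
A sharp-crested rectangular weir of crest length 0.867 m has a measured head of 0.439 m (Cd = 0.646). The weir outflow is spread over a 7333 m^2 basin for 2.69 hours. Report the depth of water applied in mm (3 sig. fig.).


Approach: apply the rectangular weir equation with a volume-to-depth conversion, Q = (2/3)*Cd*L*sqrt(2g)*H^1.5; d = Q*t/A * 1000.
Step 1 — weir discharge:
  Q = (2/3)*0.646*0.867*sqrt(2*9.81)*0.439^1.5 = 0.48107 m^3/s
Step 2 — volume: V = 0.48107 * 2.69*3600 = 4658.7 m^3
Step 3 — depth: d = V/A * 1000 = 4658.7/7333 * 1000 = 635 mm
Therefore the depth of water applied = 635 mm.


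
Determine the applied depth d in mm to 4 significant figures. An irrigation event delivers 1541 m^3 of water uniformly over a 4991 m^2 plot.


Approach: apply depth from volume over area, d = (V/A)*1000.
d = (1541 / 4991) * 1000 = 308.8 mm
Therefore the applied depth d = 308.8 mm.


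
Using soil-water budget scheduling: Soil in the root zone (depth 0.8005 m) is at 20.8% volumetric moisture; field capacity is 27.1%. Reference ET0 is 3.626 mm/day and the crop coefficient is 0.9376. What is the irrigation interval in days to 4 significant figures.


Approach: apply soil-water budget scheduling, SMD = (FC-theta)/100*depth*1000; ETc = ET0*Kc; interval = SMD/ETc.
Step 1 — soil moisture deficit:
  SMD = (27.1 - 20.8)/100 * 0.8005 * 1000 = 50.4315 mm
Step 2 — daily crop ET (ETc = ET0*Kc):
  ETc = 3.626 * 0.9376 = 3.39974 mm/day
Step 3 — irrigation interval (SMD/ETc):
  interval = 50.4315 / 3.39974 = 14.83 days
Therefore the irrigation interval = 14.83 days.


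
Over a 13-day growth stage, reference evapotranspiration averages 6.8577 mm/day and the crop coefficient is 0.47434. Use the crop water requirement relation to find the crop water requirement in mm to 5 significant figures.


Approach: apply the crop water requirement relation, CWR = ET0 * Kc * days.
CWR = 6.8577 * 0.47434 * 13 = 42.287 mm
Therefore the crop water requirement = 42.287 mm.


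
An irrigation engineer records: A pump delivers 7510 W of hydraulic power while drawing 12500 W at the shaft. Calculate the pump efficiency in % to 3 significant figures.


Approach: apply the efficiency ratio, eta = (P_out/P_in)*100.
eta = (7510 / 12500) * 100 = 60.1 %
Therefore the pump efficiency = 60.1 %.


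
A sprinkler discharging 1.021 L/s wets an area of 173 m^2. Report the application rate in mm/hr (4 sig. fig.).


Approach: apply the application rate relation, rate = (Q/A)*3600.
rate = (1.021 / 173) * 3600 = 21.25 mm/hr
Therefore the application rate = 21.25 mm/hr.


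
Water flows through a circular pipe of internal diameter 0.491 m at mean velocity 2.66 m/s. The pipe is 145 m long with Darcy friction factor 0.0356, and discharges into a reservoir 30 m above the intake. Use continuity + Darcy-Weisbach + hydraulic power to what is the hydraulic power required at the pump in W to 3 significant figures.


Approach: apply continuity + Darcy-Weisbach + hydraulic power, Q = A*v; hf = f*(L/D)*(v^2/(2g)); H = static + hf; P = rho*g*Q*H.
Step 1 — flow rate (continuity, Q = A*v):
  A = pi*(0.491/2)^2 = 0.18934 m^2
  Q = 0.18934 * 2.66 = 0.50366 m^3/s
Step 2 — friction head loss (Darcy-Weisbach):
  hf = 0.0356 * (145/0.491) * (2.66^2 / (2*9.81))
  hf = 3.7914 m
Step 3 — total head: H = 30 + 3.7914 = 33.791 m
Step 4 — hydraulic power (P = rho*g*Q*H):
  P = 1000 * 9.81 * 0.50366 * 33.791 = 167000 W
Therefore the hydraulic power required at the pump = 167000 W.


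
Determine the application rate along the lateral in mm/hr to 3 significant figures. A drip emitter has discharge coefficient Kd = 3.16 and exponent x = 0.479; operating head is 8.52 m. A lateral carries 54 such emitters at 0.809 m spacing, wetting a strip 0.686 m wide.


Approach: apply the emitter equation with a lateral mass balance, q = Kd*h^x; Q = n*q; rate = Q/(n*spacing*width).
Step 1 — single emitter flow (q = Kd*h^x):
  q = 3.16 * 8.52^0.479 = 8.8180 L/hr
Step 2 — total lateral flow: Q = 54 * 8.8180 = 476.17 L/hr
Step 3 — wetted area: A = 54 * 0.809 * 0.686 = 29.969 m^2
Step 4 — application rate: Q/A = 476.17/29.969 = 15.9 mm/hr
Therefore the application rate along the lateral = 15.9 mm/hr.


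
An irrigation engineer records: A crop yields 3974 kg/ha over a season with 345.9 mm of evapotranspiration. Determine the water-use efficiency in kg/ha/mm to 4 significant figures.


Approach: apply the water-use efficiency ratio, WUE = yield/ET.
WUE = 3974 / 345.9 = 11.49 kg/ha/mm
Therefore the water-use efficiency = 11.49 kg/ha/mm.
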